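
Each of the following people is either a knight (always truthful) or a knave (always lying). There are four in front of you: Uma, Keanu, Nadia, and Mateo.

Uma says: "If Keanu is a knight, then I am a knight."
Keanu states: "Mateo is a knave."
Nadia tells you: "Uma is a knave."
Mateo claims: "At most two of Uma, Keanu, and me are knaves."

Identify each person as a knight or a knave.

Consider Uma. Suppose Uma is a knave.
Then no assignment of the remaining roles makes every statement match its speaker's type — contradiction.
So Uma is a knight.
With that fixed, Nadia's statement is false, so Nadia is a knave.
With that fixed, Mateo's statement is true, so Mateo is a knight.
With that fixed, Keanu's statement is false, so Keanu is a knave.

Uma: knight, Keanu: knave, Nadia: knave, Mateo: knight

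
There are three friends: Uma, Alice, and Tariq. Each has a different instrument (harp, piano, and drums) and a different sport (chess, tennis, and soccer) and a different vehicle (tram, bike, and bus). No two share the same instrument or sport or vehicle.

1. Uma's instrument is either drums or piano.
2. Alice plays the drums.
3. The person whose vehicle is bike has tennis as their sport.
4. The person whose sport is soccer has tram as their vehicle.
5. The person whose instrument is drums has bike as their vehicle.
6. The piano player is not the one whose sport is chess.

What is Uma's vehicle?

With clues 1–5, bike is impossible for Uma's vehicle.
With clues 1–6, bus is impossible for Uma's vehicle.
That leaves tram.

tram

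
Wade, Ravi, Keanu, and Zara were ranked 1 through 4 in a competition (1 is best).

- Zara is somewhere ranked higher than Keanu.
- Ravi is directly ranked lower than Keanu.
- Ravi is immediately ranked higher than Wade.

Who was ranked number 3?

Ravi

With clues 1–2, Wade and Zara are ruled out for rank 3.
With clues 1–3, Keanu is ruled out for rank 3.
So rank 3 is Ravi.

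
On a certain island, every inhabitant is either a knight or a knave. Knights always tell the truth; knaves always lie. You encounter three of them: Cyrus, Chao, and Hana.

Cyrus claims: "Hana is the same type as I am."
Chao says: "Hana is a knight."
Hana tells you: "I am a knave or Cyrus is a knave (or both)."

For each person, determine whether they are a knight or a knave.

Consider Cyrus. Suppose Cyrus is a knight.
Then whichever role Hana has, Hana's statement has the wrong truth value — contradiction.
So Cyrus is a knave.
With that fixed, Hana's statement is true, so Hana is a knight.
With that fixed, Chao's statement is true, so Chao is a knight.

Cyrus: knave, Chao: knight, Hana: knight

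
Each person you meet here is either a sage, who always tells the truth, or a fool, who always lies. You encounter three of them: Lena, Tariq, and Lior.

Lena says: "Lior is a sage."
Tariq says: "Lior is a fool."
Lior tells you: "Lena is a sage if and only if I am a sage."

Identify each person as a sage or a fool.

Lena: sage, Tariq: fool, Lior: sage

Consider Lena. Suppose Lena is a fool.
Then whichever role Lior has, Lior's statement has the wrong truth value — contradiction.
So Lena is a sage.
Consider Tariq. Suppose Tariq is a sage.
Then no assignment of the remaining roles makes every statement match its speaker's type — contradiction.
So Tariq is a fool.
Consider Lior. Suppose Lior is a fool.
Then Lena's statement comes out false, contradicting Lena being a sage.
So Lior is a sage.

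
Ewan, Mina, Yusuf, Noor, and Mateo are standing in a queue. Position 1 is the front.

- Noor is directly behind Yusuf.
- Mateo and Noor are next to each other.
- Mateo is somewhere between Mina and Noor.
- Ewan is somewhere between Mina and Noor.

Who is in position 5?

With clue 1, Yusuf is ruled out for position 5.
With clues 1–2, Noor is ruled out for position 5.
With clues 1–3, Mateo is ruled out for position 5.
With clues 1–4, Ewan is ruled out for position 5.
So position 5 is Mina.

Mina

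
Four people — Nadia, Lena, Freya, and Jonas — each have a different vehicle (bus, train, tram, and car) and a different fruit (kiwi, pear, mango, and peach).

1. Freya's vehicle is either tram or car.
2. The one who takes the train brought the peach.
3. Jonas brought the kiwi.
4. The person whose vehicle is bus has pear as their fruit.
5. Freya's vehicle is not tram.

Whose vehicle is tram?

With clues 1–4, Lena and Nadia are impossible for the one with vehicle tram.
With clues 1–5, Freya is impossible for the one with vehicle tram.
That leaves Jonas.

Jonas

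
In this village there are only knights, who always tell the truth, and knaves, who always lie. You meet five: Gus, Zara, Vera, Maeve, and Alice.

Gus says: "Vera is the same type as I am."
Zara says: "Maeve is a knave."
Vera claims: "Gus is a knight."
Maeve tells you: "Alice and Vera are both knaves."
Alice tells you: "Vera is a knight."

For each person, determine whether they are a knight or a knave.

Gus: knight, Zara: knight, Vera: knight, Maeve: knave, Alice: knight

Consider Gus. Suppose Gus is a knave.
Then no assignment of the remaining roles makes every statement match its speaker's type — contradiction.
So Gus is a knight.
With that fixed, Vera's statement is true, so Vera is a knight.
With that fixed, Maeve's statement is false, so Maeve is a knave.
With that fixed, Alice's statement is true, so Alice is a knight.
With that fixed, Zara's statement is true, so Zara is a knight.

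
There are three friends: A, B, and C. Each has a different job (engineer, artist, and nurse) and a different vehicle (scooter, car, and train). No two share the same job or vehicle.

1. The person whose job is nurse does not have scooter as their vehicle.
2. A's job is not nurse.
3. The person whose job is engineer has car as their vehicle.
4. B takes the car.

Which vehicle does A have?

With clues 1–3, train is impossible for A's vehicle.
With clues 1–4, car is impossible for A's vehicle.
That leaves scooter.

scooter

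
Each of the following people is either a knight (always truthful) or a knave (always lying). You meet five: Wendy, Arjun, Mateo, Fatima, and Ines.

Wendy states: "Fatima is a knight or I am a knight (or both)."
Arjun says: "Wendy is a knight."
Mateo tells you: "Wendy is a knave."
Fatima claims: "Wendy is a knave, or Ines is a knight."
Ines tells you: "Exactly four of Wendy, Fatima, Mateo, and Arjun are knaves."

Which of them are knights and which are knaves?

Consider Wendy. Suppose Wendy is a knave.
Then no assignment of the remaining roles makes every statement match its speaker's type — contradiction.
So Wendy is a knight.
With that fixed, Arjun's statement is true, so Arjun is a knight.
With that fixed, Mateo's statement is false, so Mateo is a knave.
With that fixed, Ines's statement is false, so Ines is a knave.
With that fixed, Fatima's statement is false, so Fatima is a knave.

Wendy: knight, Arjun: knight, Mateo: knave, Fatima: knave, Ines: knave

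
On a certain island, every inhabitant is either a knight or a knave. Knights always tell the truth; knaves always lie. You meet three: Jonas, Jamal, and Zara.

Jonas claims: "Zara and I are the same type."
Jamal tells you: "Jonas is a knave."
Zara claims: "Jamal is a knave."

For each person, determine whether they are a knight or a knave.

Consider Jonas. Suppose Jonas is a knave.
Then no assignment of the remaining roles makes every statement match its speaker's type — contradiction.
So Jonas is a knight.
With that fixed, Jamal's statement is false, so Jamal is a knave.
With that fixed, Zara's statement is true, so Zara is a knight.

Jonas: knight, Jamal: knave, Zara: knight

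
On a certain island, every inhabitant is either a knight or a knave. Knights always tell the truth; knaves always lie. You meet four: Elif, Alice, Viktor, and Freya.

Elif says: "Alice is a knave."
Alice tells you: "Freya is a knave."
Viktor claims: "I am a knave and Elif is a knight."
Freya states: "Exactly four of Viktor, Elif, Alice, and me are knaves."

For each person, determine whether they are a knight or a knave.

Elif: knave, Alice: knight, Viktor: knave, Freya: knave

Consider Elif. Suppose Elif is a knight.
Then whichever role Viktor has, Viktor's statement has the wrong truth value — contradiction.
So Elif is a knave.
With that fixed, Viktor's statement is false, so Viktor is a knave.
Consider Alice. Suppose Alice is a knave.
Then Elif's statement comes out true, contradicting Elif being a knave.
So Alice is a knight.
With that fixed, Freya's statement is false, so Freya is a knave.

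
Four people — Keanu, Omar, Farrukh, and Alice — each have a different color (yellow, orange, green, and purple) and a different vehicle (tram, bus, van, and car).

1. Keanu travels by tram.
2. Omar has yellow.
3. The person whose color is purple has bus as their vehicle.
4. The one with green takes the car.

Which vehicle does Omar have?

Clue 1 rules out tram for Omar's vehicle.
With clues 1–3, bus is impossible for Omar's vehicle.
With clues 1–4, car is impossible for Omar's vehicle.
That leaves van.

van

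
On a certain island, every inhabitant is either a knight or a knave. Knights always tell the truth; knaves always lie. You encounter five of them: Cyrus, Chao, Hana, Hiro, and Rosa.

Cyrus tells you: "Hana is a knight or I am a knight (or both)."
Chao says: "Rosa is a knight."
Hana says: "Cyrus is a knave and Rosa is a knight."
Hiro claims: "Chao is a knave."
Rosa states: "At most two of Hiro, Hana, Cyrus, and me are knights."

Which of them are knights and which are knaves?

Consider Cyrus. Suppose Cyrus is a knave.
Then no assignment of the remaining roles makes every statement match its speaker's type — contradiction.
So Cyrus is a knight.
With that fixed, Hana's statement is false, so Hana is a knave.
Consider Chao. Suppose Chao is a knave.
Then no assignment of the remaining roles makes every statement match its speaker's type — contradiction.
So Chao is a knight.
With that fixed, Hiro's statement is false, so Hiro is a knave.
With that fixed, Rosa's statement is true, so Rosa is a knight.

Cyrus: knight, Chao: knight, Hana: knave, Hiro: knave, Rosa: knight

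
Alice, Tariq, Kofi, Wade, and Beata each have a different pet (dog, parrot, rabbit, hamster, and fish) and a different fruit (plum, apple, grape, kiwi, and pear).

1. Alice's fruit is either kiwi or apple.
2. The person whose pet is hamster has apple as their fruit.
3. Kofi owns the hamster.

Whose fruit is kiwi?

Alice

With clues 1–3, Beata, Kofi, Tariq, and Wade are impossible for the one with fruit kiwi.
That leaves Alice.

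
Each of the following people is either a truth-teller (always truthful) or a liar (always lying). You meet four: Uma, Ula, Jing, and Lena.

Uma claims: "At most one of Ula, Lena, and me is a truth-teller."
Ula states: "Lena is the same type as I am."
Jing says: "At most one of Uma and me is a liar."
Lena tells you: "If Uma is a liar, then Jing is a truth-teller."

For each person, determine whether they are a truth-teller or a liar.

Consider Uma. Suppose Uma is a truth-teller.
Then no assignment of the remaining roles makes every statement match its speaker's type — contradiction.
So Uma is a liar.
Consider Ula. Suppose Ula is a liar.
Then Uma's statement comes out true, contradicting Uma being a liar.
So Ula is a truth-teller.
Consider Jing. Suppose Jing is a liar.
Then no assignment of the remaining roles makes every statement match its speaker's type — contradiction.
So Jing is a truth-teller.
With that fixed, Lena's statement is true, so Lena is a truth-teller.

Uma: liar, Ula: truth-teller, Jing: truth-teller, Lena: truth-teller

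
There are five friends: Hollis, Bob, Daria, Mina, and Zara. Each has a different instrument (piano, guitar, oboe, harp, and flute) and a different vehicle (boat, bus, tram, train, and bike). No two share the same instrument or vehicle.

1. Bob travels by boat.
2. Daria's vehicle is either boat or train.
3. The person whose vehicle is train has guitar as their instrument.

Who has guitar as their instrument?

Daria

With clues 1–3, Bob, Hollis, Mina, and Zara are impossible for the one with instrument guitar.
That leaves Daria.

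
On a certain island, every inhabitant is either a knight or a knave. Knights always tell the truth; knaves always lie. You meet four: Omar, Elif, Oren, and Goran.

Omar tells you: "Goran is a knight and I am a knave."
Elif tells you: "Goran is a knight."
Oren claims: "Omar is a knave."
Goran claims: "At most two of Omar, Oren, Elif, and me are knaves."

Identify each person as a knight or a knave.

Consider Omar. Suppose Omar is a knight.
Then Omar's own statement would have to be true, but it can't be — contradiction.
So Omar is a knave.
With that fixed, Oren's statement is true, so Oren is a knight.
Consider Elif. Suppose Elif is a knight.
Then no assignment of the remaining roles makes every statement match its speaker's type — contradiction.
So Elif is a knave.
Consider Goran. Suppose Goran is a knight.
Then Omar's statement comes out true, contradicting Omar being a knave.
So Goran is a knave.

Omar: knave, Elif: knave, Oren: knight, Goran: knave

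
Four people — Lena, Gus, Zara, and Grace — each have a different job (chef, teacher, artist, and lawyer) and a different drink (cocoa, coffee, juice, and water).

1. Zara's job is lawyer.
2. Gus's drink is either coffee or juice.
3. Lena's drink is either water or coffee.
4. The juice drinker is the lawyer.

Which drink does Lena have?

With clues 1–3, cocoa and juice are impossible for Lena's drink.
With clues 1–4, coffee is impossible for Lena's drink.
That leaves water.

water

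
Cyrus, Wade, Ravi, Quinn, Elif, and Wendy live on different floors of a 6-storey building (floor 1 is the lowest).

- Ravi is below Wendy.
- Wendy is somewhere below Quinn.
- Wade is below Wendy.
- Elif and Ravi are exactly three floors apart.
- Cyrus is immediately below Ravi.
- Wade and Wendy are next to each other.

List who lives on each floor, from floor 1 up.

From clue 1: Ravi is in {1,2,3,4,5}.
From clues 1–2: Ravi is in {1,2,3,4}.
From clues 1–3: Quinn is in {4,5,6}.
From clues 1–4: Wade is in {1,2,3}.
From clues 1–5: Quinn is in {5,6}.
From clues 1–6: Cyrus → floor 1, Ravi → floor 2, Wade → floor 3, Wendy → floor 4, Elif → floor 5, Quinn → floor 6.

Cyrus, Ravi, Wade, Wendy, Elif, Quinn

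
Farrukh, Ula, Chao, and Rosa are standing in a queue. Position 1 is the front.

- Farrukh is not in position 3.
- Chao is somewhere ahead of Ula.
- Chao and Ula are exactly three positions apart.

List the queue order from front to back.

Chao, Farrukh, Rosa, Ula

From clue 1: Farrukh is in {1,2,4}.
From clues 1–3: Chao → position 1, Farrukh → position 2, Rosa → position 3, Ula → position 4.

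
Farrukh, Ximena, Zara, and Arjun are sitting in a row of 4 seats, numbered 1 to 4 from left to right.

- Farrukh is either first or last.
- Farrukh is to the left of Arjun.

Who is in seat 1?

Farrukh

With clues 1–2, Arjun, Ximena, and Zara are ruled out for seat 1.
So seat 1 is Farrukh.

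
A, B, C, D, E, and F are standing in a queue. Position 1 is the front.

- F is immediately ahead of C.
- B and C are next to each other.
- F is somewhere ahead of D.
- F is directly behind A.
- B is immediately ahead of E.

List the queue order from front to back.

A, F, C, B, E, D

From clue 1: C is in {2,3,4,5,6}.
From clues 1–2: B is in {3,4,5,6}.
From clues 1–3: B is in {3,4,5}.
From clues 1–4: A is in {1,2}.
From clues 1–5: A → position 1, F → position 2, C → position 3, B → position 4, E → position 5, D → position 6.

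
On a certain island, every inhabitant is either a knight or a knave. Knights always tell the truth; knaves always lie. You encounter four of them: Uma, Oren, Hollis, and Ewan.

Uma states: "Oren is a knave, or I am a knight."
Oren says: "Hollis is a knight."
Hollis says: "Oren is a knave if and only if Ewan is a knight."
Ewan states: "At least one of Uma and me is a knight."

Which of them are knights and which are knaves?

Uma: knave, Oren: knight, Hollis: knight, Ewan: knave

Consider Uma. Suppose Uma is a knight.
Then no assignment of the remaining roles makes every statement match its speaker's type — contradiction.
So Uma is a knave.
Consider Oren. Suppose Oren is a knave.
Then Uma's statement comes out true, contradicting Uma being a knave.
So Oren is a knight.
Consider Hollis. Suppose Hollis is a knave.
Then Oren's statement comes out false, contradicting Oren being a knight.
So Hollis is a knight.
Consider Ewan. Suppose Ewan is a knight.
Then Hollis's statement comes out false, contradicting Hollis being a knight.
So Ewan is a knave.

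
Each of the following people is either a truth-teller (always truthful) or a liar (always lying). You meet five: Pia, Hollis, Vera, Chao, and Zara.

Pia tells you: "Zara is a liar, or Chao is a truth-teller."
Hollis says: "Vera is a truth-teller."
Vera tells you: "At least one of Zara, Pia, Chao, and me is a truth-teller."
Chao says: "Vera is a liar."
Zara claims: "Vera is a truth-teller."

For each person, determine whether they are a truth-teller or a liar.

Pia: liar, Hollis: truth-teller, Vera: truth-teller, Chao: liar, Zara: truth-teller

Consider Pia. Suppose Pia is a truth-teller.
Then no assignment of the remaining roles makes every statement match its speaker's type — contradiction.
So Pia is a liar.
Consider Hollis. Suppose Hollis is a liar.
Then no assignment of the remaining roles makes every statement match its speaker's type — contradiction.
So Hollis is a truth-teller.
Consider Vera. Suppose Vera is a liar.
Then Hollis's statement comes out false, contradicting Hollis being a truth-teller.
So Vera is a truth-teller.
With that fixed, Chao's statement is false, so Chao is a liar.
With that fixed, Zara's statement is true, so Zara is a truth-teller.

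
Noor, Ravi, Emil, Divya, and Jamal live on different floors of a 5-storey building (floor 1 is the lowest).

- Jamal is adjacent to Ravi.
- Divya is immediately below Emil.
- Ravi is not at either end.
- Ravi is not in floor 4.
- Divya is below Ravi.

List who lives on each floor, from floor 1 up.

Divya, Emil, Ravi, Jamal, Noor

From clues 1–2: Noor is in {1,3,5}.
From clues 1–4: Ravi is in {2,3}.
From clues 1–5: Divya → floor 1, Emil → floor 2, Ravi → floor 3, Jamal → floor 4, Noor → floor 5.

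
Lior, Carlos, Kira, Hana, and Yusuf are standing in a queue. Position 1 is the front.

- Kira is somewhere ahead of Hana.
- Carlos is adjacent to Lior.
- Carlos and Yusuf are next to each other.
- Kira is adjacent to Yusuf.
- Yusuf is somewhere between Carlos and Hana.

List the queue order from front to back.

From clue 1: Kira is in {1,2,3,4}.
From clues 1–3: Kira is in {1,4}.
From clues 1–4: Hana → position 5.
From clues 1–5: Lior → position 1, Carlos → position 2, Yusuf → position 3, Kira → position 4.

Lior, Carlos, Yusuf, Kira, Hana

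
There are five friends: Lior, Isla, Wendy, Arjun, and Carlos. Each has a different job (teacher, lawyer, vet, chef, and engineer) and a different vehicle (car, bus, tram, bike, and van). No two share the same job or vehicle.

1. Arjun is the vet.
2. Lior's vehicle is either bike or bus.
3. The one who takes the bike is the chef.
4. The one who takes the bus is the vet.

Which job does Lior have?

chef

Clue 1 rules out vet for Lior's job.
With clues 1–4, engineer, lawyer, and teacher are impossible for Lior's job.
That leaves chef.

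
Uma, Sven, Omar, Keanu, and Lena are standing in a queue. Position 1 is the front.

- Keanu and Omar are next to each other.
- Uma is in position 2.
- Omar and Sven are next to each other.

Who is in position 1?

Lena

With clues 1–2, Keanu, Omar, and Uma are ruled out for position 1.
With clues 1–3, Sven is ruled out for position 1.
So position 1 is Lena.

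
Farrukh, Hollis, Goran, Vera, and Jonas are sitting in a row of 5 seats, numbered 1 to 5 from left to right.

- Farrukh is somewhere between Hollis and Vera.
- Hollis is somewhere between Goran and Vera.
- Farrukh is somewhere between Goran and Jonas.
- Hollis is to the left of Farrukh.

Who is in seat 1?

Goran

With clue 1, Farrukh is ruled out for seat 1.
With clues 1–2, Hollis is ruled out for seat 1.
With clues 1–4, Jonas and Vera are ruled out for seat 1.
So seat 1 is Goran.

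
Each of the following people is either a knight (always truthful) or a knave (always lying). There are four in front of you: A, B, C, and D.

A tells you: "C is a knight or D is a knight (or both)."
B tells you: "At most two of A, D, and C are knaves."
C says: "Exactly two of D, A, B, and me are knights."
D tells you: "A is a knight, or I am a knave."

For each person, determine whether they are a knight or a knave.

A: knight, B: knight, C: knave, D: knight

Consider A. Suppose A is a knave.
Then whichever role D has, D's statement has the wrong truth value — contradiction.
So A is a knight.
With that fixed, B's statement is true, so B is a knight.
With that fixed, D's statement is true, so D is a knight.
With that fixed, C's statement is false, so C is a knave.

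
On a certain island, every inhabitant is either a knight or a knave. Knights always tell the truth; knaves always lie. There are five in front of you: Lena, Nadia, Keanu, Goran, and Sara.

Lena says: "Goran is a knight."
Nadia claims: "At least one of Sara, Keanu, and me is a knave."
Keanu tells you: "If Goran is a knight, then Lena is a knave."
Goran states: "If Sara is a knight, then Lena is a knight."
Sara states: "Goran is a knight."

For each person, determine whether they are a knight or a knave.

Lena: knight, Nadia: knight, Keanu: knave, Goran: knight, Sara: knight

Consider Lena. Suppose Lena is a knave.
Then no assignment of the remaining roles makes every statement match its speaker's type — contradiction.
So Lena is a knight.
With that fixed, Goran's statement is true, so Goran is a knight.
With that fixed, Sara's statement is true, so Sara is a knight.
With that fixed, Keanu's statement is false, so Keanu is a knave.
With that fixed, Nadia's statement is true, so Nadia is a knight.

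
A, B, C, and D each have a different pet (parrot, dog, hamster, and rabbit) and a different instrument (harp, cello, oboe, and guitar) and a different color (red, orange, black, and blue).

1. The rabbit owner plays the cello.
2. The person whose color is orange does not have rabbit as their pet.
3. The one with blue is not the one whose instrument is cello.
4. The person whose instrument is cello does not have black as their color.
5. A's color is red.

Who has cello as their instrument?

With clues 1–5, B, C, and D are impossible for the one with instrument cello.
That leaves A.

A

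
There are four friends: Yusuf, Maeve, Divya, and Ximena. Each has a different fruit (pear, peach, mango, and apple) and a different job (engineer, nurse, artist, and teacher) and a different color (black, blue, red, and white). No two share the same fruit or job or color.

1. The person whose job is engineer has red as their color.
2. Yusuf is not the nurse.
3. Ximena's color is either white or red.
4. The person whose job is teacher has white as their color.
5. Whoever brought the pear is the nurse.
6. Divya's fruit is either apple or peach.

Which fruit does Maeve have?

pear

With clues 1–6, apple, mango, and peach are impossible for Maeve's fruit.
That leaves pear.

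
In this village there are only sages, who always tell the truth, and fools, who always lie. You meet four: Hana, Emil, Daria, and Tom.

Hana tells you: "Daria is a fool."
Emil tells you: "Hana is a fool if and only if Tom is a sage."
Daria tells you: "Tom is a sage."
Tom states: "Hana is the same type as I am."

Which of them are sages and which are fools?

Hana: sage, Emil: sage, Daria: fool, Tom: fool

Consider Hana. Suppose Hana is a fool.
Then whichever role Tom has, Tom's statement has the wrong truth value — contradiction.
So Hana is a sage.
Consider Emil. Suppose Emil is a fool.
Then no assignment of the remaining roles makes every statement match its speaker's type — contradiction.
So Emil is a sage.
Consider Daria. Suppose Daria is a sage.
Then Hana's statement comes out false, contradicting Hana being a sage.
So Daria is a fool.
Consider Tom. Suppose Tom is a sage.
Then Emil's statement comes out false, contradicting Emil being a sage.
So Tom is a fool.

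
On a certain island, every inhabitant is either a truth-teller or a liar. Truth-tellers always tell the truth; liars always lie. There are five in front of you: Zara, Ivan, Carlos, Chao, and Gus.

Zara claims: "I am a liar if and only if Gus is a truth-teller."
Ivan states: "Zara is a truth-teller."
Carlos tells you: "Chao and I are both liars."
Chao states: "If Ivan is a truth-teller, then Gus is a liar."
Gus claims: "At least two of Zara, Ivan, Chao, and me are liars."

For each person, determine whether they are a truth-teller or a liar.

Zara: truth-teller, Ivan: truth-teller, Carlos: liar, Chao: truth-teller, Gus: liar

Consider Zara. Suppose Zara is a liar.
Then no assignment of the remaining roles makes every statement match its speaker's type — contradiction.
So Zara is a truth-teller.
With that fixed, Ivan's statement is true, so Ivan is a truth-teller.
Consider Carlos. Suppose Carlos is a truth-teller.
Then Carlos's own statement would have to be true, but it can't be — contradiction.
So Carlos is a liar.
Consider Chao. Suppose Chao is a liar.
Then Carlos's statement comes out true, contradicting Carlos being a liar.
So Chao is a truth-teller.
With that fixed, Gus's statement is false, so Gus is a liar.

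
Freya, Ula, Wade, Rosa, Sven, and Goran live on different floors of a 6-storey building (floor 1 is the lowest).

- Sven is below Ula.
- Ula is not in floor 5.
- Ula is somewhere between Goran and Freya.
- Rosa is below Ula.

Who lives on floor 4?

Ula

With clues 1–3, Sven is ruled out for floor 4.
With clues 1–4, Freya, Goran, Rosa, and Wade are ruled out for floor 4.
So floor 4 is Ula.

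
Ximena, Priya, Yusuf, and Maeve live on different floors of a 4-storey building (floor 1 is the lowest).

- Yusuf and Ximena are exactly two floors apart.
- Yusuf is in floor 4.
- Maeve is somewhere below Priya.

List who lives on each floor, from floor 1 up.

Maeve, Ximena, Priya, Yusuf

From clues 1–2: Ximena → floor 2, Yusuf → floor 4.
From clues 1–3: Maeve → floor 1, Priya → floor 3.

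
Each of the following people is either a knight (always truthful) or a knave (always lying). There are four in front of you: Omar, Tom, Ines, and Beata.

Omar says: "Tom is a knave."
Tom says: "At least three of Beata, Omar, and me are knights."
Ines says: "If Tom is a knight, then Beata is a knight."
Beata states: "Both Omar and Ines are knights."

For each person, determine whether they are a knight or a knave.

Consider Omar. Suppose Omar is a knave.
Then no assignment of the remaining roles makes every statement match its speaker's type — contradiction.
So Omar is a knight.
Consider Tom. Suppose Tom is a knight.
Then Omar's statement comes out false, contradicting Omar being a knight.
So Tom is a knave.
With that fixed, Ines's statement is true, so Ines is a knight.
With that fixed, Beata's statement is true, so Beata is a knight.

Omar: knight, Tom: knave, Ines: knight, Beata: knight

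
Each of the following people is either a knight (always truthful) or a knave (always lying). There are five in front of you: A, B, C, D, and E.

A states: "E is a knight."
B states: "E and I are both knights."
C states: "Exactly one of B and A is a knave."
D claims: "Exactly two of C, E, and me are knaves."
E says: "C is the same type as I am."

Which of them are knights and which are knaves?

Consider A. Suppose A is a knave.
Then no assignment of the remaining roles makes every statement match its speaker's type — contradiction.
So A is a knight.
Consider B. Suppose B is a knight.
Then no assignment of the remaining roles makes every statement match its speaker's type — contradiction.
So B is a knave.
With that fixed, C's statement is true, so C is a knight.
Consider D. Suppose D is a knight.
Then D's own statement would have to be true, but it can't be — contradiction.
So D is a knave.
Consider E. Suppose E is a knave.
Then A's statement comes out false, contradicting A being a knight.
So E is a knight.

A: knight, B: knave, C: knight, D: knave, E: knight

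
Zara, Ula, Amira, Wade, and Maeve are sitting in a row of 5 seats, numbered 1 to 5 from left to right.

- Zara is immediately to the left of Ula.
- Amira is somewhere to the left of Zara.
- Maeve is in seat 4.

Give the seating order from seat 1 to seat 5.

Amira, Zara, Ula, Maeve, Wade

From clue 1: Zara is in {1,2,3,4}.
From clues 1–2: Zara is in {2,3,4}.
From clues 1–3: Amira → seat 1, Zara → seat 2, Ula → seat 3, Maeve → seat 4, Wade → seat 5.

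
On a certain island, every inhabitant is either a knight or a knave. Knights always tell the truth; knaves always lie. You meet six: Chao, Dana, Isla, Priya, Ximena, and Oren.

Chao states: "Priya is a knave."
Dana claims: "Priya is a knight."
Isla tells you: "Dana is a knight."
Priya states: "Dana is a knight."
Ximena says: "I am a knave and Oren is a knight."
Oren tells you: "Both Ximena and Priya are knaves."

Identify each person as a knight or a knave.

Consider Chao. Suppose Chao is a knight.
Then no assignment of the remaining roles makes every statement match its speaker's type — contradiction.
So Chao is a knave.
Consider Dana. Suppose Dana is a knave.
Then no assignment of the remaining roles makes every statement match its speaker's type — contradiction.
So Dana is a knight.
With that fixed, Isla's statement is true, so Isla is a knight.
With that fixed, Priya's statement is true, so Priya is a knight.
With that fixed, Oren's statement is false, so Oren is a knave.
With that fixed, Ximena's statement is false, so Ximena is a knave.

Chao: knave, Dana: knight, Isla: knight, Priya: knight, Ximena: knave, Oren: knave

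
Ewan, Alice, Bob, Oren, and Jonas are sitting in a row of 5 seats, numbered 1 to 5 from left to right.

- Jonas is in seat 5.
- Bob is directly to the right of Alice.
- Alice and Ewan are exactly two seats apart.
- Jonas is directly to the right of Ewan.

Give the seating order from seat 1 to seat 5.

Oren, Alice, Bob, Ewan, Jonas

From clue 1: Jonas → seat 5.
From clues 1–2: Alice is in {1,2,3}.
From clues 1–3: Ewan is in {1,3,4}.
From clues 1–4: Oren → seat 1, Alice → seat 2, Bob → seat 3, Ewan → seat 4.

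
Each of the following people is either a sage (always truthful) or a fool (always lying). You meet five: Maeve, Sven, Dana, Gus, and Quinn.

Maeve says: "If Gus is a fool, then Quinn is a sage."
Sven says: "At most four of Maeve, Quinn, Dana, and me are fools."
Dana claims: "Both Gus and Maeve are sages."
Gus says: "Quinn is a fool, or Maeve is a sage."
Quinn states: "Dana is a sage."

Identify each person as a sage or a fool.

Regardless of anyone's role, Sven's statement is true, so Sven is a sage.
Consider Maeve. Suppose Maeve is a fool.
Then no assignment of the remaining roles makes every statement match its speaker's type — contradiction.
So Maeve is a sage.
With that fixed, Gus's statement is true, so Gus is a sage.
With that fixed, Dana's statement is true, so Dana is a sage.
With that fixed, Quinn's statement is true, so Quinn is a sage.

Maeve: sage, Sven: sage, Dana: sage, Gus: sage, Quinn: sage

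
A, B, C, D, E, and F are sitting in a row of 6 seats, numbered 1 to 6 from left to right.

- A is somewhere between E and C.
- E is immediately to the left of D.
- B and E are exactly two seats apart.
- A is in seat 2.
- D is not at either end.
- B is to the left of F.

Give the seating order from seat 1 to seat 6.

From clue 1: A is in {2,3,4,5}.
From clues 1–4: C → seat 1, A → seat 2.
From clues 1–5: B is in {5,6}.
From clues 1–6: E → seat 3, D → seat 4, B → seat 5, F → seat 6.

C, A, E, D, B, F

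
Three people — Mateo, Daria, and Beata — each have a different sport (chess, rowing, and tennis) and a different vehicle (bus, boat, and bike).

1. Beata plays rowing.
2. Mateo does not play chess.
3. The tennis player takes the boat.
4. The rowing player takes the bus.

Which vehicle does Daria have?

With clues 1–3, boat is impossible for Daria's vehicle.
With clues 1–4, bus is impossible for Daria's vehicle.
That leaves bike.

bike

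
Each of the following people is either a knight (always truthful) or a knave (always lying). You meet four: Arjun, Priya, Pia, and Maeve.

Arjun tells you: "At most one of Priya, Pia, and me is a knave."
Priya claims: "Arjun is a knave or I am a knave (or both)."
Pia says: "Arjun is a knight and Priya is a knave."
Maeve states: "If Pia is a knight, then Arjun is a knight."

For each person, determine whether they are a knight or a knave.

Arjun: knave, Priya: knight, Pia: knave, Maeve: knight

Consider Arjun. Suppose Arjun is a knight.
Then whichever role Priya has, Priya's statement has the wrong truth value — contradiction.
So Arjun is a knave.
With that fixed, Priya's statement is true, so Priya is a knight.
With that fixed, Pia's statement is false, so Pia is a knave.
With that fixed, Maeve's statement is true, so Maeve is a knight.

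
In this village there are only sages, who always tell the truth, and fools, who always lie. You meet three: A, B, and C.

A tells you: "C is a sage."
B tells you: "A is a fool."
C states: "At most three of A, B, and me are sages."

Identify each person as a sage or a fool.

Regardless of anyone's role, C's statement is true, so C is a sage.
With that fixed, A's statement is true, so A is a sage.
With that fixed, B's statement is false, so B is a fool.

A: sage, B: fool, C: sage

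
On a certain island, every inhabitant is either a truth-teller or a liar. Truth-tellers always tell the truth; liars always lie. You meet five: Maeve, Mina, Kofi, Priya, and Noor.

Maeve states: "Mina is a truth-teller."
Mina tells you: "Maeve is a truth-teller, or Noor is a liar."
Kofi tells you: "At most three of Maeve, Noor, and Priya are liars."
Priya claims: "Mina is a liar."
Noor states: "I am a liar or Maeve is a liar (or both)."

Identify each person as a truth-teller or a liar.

Regardless of anyone's role, Kofi's statement is true, so Kofi is a truth-teller.
Consider Maeve. Suppose Maeve is a truth-teller.
Then whichever role Noor has, Noor's statement has the wrong truth value — contradiction.
So Maeve is a liar.
With that fixed, Noor's statement is true, so Noor is a truth-teller.
With that fixed, Mina's statement is false, so Mina is a liar.
With that fixed, Priya's statement is true, so Priya is a truth-teller.

Maeve: liar, Mina: liar, Kofi: truth-teller, Priya: truth-teller, Noor: truth-teller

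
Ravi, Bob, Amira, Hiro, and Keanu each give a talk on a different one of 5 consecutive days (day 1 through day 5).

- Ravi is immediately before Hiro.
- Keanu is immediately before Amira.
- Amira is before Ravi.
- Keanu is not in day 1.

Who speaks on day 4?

With clues 1–2, Bob is ruled out for day 4.
With clues 1–3, Amira and Keanu are ruled out for day 4.
With clues 1–4, Hiro is ruled out for day 4.
So day 4 is Ravi.

Ravi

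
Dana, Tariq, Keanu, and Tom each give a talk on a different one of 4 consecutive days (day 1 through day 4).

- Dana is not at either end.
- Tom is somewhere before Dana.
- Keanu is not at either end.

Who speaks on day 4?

With clue 1, Dana is ruled out for day 4.
With clues 1–2, Tom is ruled out for day 4.
With clues 1–3, Keanu is ruled out for day 4.
So day 4 is Tariq.

Tariq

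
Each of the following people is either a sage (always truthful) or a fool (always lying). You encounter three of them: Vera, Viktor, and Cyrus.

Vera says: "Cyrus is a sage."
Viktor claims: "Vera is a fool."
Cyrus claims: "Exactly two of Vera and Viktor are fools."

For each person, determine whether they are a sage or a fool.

Consider Vera. Suppose Vera is a sage.
Then no assignment of the remaining roles makes every statement match its speaker's type — contradiction.
So Vera is a fool.
With that fixed, Viktor's statement is true, so Viktor is a sage.
With that fixed, Cyrus's statement is false, so Cyrus is a fool.

Vera: fool, Viktor: sage, Cyrus: fool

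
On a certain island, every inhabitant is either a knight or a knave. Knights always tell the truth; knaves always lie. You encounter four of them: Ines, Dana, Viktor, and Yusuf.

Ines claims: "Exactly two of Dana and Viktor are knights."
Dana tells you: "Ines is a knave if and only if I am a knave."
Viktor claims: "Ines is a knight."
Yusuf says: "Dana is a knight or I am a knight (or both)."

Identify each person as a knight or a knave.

Consider Ines. Suppose Ines is a knave.
Then whichever role Dana has, Dana's statement has the wrong truth value — contradiction.
So Ines is a knight.
With that fixed, Viktor's statement is true, so Viktor is a knight.
Consider Dana. Suppose Dana is a knave.
Then Ines's statement comes out false, contradicting Ines being a knight.
So Dana is a knight.
With that fixed, Yusuf's statement is true, so Yusuf is a knight.

Ines: knight, Dana: knight, Viktor: knight, Yusuf: knight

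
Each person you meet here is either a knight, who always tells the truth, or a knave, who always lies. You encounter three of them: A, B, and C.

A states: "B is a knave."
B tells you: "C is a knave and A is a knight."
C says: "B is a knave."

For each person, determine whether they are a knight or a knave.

A: knight, B: knave, C: knight

Consider A. Suppose A is a knave.
Then no assignment of the remaining roles makes every statement match its speaker's type — contradiction.
So A is a knight.
Consider B. Suppose B is a knight.
Then A's statement comes out false, contradicting A being a knight.
So B is a knave.
With that fixed, C's statement is true, so C is a knight.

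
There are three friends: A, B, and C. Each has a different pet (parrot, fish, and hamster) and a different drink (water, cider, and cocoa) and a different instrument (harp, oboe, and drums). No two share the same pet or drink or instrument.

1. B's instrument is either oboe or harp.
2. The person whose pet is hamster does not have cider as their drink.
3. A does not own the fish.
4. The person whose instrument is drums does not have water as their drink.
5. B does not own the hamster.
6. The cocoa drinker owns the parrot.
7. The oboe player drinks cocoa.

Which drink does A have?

water

With clues 1–6, cider is impossible for A's drink.
With clues 1–7, cocoa is impossible for A's drink.
That leaves water.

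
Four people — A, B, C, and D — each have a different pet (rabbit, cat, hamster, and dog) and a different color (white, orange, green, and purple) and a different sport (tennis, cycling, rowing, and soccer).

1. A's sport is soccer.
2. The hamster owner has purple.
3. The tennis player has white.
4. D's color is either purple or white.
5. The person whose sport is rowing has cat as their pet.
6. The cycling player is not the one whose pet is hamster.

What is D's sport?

Clue 1 rules out soccer for D's sport.
With clues 1–5, rowing is impossible for D's sport.
With clues 1–6, cycling is impossible for D's sport.
That leaves tennis.

tennis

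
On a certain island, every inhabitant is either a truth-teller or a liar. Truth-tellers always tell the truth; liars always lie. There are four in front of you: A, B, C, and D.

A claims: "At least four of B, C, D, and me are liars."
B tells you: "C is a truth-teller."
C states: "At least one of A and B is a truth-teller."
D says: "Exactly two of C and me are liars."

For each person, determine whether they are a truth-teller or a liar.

A: liar, B: truth-teller, C: truth-teller, D: liar

Consider A. Suppose A is a truth-teller.
Then A's own statement would have to be true, but it can't be — contradiction.
So A is a liar.
Consider B. Suppose B is a liar.
Then no assignment of the remaining roles makes every statement match its speaker's type — contradiction.
So B is a truth-teller.
With that fixed, C's statement is true, so C is a truth-teller.
With that fixed, D's statement is false, so D is a liar.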